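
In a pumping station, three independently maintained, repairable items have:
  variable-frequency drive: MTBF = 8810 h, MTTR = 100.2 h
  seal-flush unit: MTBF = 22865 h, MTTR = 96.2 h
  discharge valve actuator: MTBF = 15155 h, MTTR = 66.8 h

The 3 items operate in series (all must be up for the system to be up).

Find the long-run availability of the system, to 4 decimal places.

0.9803

A(variable-frequency drive) = MTBF/(MTBF+MTTR) = 8810/(8810+100.2) = 0.988754
A(seal-flush unit) = MTBF/(MTBF+MTTR) = 22865/(22865+96.2) = 0.995810
A(discharge valve actuator) = MTBF/(MTBF+MTTR) = 15155/(15155+66.8) = 0.995612
Series availability: 0.988754 × 0.995810 × 0.995612 = 0.9803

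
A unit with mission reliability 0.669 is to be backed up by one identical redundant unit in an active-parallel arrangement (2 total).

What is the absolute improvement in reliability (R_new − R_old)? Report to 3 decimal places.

R_before = 0.669
R_after = 1 − (1 − 0.669)^2 = 0.890
ΔR = 0.890 − 0.669 = 0.221

0.221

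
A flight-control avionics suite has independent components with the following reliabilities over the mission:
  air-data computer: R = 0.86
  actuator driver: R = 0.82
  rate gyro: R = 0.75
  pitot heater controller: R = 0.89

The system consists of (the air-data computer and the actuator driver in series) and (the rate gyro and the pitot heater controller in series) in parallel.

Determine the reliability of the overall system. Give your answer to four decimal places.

0.9020

Series (air-data computer and actuator driver): 0.860000 × 0.820000 = 0.705200
Series (rate gyro and pitot heater controller): 0.750000 × 0.890000 = 0.667500
Parallel ([0.705200] and [0.667500]): 1 − (1 − 0.705200)(1 − 0.667500) = 0.9020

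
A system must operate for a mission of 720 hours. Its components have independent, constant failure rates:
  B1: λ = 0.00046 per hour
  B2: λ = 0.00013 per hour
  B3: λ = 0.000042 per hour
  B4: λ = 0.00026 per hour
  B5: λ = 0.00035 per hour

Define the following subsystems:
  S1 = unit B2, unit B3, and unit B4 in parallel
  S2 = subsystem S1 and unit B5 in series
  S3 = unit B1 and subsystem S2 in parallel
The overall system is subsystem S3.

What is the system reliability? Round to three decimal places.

R(B1) = exp(−0.00046 × 720) = 0.71806
R(B2) = exp(−0.00013 × 720) = 0.91065
R(B3) = exp(−0.000042 × 720) = 0.97021
R(B4) = exp(−0.00026 × 720) = 0.82928
R(B5) = exp(−0.00035 × 720) = 0.77724
Parallel (B2, B3, and B4): 1 − (1 − 0.91065)(1 − 0.97021)(1 − 0.82928) = 0.99955
Series ([0.99955] and B5): 0.99955 × 0.77724 = 0.77689
Parallel (B1 and [0.77689]): 1 − (1 − 0.71806)(1 − 0.77689) = 0.937

0.937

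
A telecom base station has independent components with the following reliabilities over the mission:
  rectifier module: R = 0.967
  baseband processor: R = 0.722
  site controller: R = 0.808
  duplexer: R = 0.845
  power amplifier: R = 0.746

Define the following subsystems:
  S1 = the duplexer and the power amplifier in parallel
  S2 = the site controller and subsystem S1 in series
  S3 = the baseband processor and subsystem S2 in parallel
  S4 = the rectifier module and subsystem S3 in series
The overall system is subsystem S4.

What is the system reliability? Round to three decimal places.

0.907

Parallel (duplexer and power amplifier): 1 − (1 − 0.84500)(1 − 0.74600) = 0.96063
Series (site controller and [0.96063]): 0.80800 × 0.96063 = 0.77619
Parallel (baseband processor and [0.77619]): 1 − (1 − 0.72200)(1 − 0.77619) = 0.93778
Series (rectifier module and [0.93778]): 0.96700 × 0.93778 = 0.907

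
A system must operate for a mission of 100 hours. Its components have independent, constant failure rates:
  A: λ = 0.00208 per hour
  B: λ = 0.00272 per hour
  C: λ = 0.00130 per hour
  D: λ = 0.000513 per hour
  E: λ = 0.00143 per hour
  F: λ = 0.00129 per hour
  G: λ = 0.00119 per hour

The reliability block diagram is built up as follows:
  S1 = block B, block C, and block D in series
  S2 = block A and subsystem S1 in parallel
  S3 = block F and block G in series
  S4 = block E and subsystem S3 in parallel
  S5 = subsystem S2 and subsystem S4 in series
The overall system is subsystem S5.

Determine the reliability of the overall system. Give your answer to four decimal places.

0.9043

R(A) = exp(−0.00208 × 100) = 0.812207
R(B) = exp(−0.00272 × 100) = 0.761854
R(C) = exp(−0.00130 × 100) = 0.878095
R(D) = exp(−0.000513 × 100) = 0.949994
R(E) = exp(−0.00143 × 100) = 0.866754
R(F) = exp(−0.00129 × 100) = 0.878974
R(G) = exp(−0.00119 × 100) = 0.887808
Series (B, C, and D): 0.761854 × 0.878095 × 0.949994 = 0.635527
Parallel (A and [0.635527]): 1 − (1 − 0.812207)(1 − 0.635527) = 0.931555
Series (F and G): 0.878974 × 0.887808 = 0.780360
Parallel (E and [0.780360]): 1 − (1 − 0.866754)(1 − 0.780360) = 0.970734
Series ([0.931555] and [0.970734]): 0.931555 × 0.970734 = 0.9043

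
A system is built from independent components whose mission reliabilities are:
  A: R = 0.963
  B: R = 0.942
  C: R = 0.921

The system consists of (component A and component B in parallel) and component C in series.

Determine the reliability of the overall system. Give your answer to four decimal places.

0.9190

Parallel (A and B): 1 − (1 − 0.963000)(1 − 0.942000) = 0.997854
Series ([0.997854] and C): 0.997854 × 0.921000 = 0.9190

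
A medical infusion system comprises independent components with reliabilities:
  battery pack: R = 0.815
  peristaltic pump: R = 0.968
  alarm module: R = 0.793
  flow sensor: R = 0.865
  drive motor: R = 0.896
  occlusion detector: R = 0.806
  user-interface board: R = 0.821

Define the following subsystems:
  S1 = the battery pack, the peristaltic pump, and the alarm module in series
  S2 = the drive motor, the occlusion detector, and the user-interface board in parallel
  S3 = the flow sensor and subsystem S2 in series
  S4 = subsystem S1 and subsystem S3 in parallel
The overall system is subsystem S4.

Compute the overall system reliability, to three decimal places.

Series (battery pack, peristaltic pump, and alarm module): 0.81500 × 0.96800 × 0.79300 = 0.62561
Parallel (drive motor, occlusion detector, and user-interface board): 1 − (1 − 0.89600)(1 − 0.80600)(1 − 0.82100) = 0.99639
Series (flow sensor and [0.99639]): 0.86500 × 0.99639 = 0.86188
Parallel ([0.62561] and [0.86188]): 1 − (1 − 0.62561)(1 − 0.86188) = 0.948

0.948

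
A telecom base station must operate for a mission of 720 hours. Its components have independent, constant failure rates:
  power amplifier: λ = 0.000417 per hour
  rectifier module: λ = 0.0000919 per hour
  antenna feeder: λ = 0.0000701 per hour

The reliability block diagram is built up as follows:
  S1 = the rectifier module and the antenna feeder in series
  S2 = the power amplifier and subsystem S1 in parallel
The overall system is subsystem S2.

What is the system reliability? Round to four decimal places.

R(power amplifier) = exp(−0.000417 × 720) = 0.740640
R(rectifier module) = exp(−0.0000919 × 720) = 0.935974
R(antenna feeder) = exp(−0.0000701 × 720) = 0.950781
Series (rectifier module and antenna feeder): 0.935974 × 0.950781 = 0.889906
Parallel (power amplifier and [0.889906]): 1 − (1 − 0.740640)(1 − 0.889906) = 0.9714

0.9714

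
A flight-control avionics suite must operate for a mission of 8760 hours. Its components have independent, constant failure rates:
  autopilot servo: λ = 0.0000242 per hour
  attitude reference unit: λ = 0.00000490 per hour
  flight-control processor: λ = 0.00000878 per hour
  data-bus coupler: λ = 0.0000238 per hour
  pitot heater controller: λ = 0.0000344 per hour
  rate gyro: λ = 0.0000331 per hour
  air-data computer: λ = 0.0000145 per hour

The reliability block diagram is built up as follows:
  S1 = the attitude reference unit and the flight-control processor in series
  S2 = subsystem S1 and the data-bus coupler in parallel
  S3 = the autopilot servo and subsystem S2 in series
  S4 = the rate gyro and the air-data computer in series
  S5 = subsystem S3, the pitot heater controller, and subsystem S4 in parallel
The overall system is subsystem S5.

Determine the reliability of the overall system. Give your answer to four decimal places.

0.9815

R(autopilot servo) = exp(−0.0000242 × 8760) = 0.808971
R(attitude reference unit) = exp(−0.00000490 × 8760) = 0.957984
R(flight-control processor) = exp(−0.00000878 × 8760) = 0.925971
R(data-bus coupler) = exp(−0.0000238 × 8760) = 0.811811
R(pitot heater controller) = exp(−0.0000344 × 8760) = 0.739823
R(rate gyro) = exp(−0.0000331 × 8760) = 0.748296
R(air-data computer) = exp(−0.0000145 × 8760) = 0.880716
Series (attitude reference unit and flight-control processor): 0.957984 × 0.925971 = 0.887065
Parallel ([0.887065] and data-bus coupler): 1 − (1 − 0.887065)(1 − 0.811811) = 0.978747
Series (autopilot servo and [0.978747]): 0.808971 × 0.978747 = 0.791778
Series (rate gyro and air-data computer): 0.748296 × 0.880716 = 0.659036
Parallel ([0.791778], pitot heater controller, and [0.659036]): 1 − (1 − 0.791778)(1 − 0.739823)(1 − 0.659036) = 0.9815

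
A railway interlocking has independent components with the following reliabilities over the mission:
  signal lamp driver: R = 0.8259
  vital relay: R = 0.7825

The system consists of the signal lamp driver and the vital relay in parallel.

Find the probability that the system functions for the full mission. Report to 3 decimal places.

Parallel (signal lamp driver and vital relay): 1 − (1 − 0.82590)(1 − 0.78250) = 0.962

0.962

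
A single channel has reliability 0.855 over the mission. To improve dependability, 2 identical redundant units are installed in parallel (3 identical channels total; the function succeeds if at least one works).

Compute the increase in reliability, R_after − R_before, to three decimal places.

0.142

R_before = 0.855
R_after = 1 − (1 − 0.855)^3 = 0.997
ΔR = 0.997 − 0.855 = 0.142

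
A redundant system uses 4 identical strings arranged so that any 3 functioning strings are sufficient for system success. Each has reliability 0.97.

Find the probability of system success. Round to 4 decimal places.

0.9948

R = Σ_{i=3}^{4} C(4,i) p^i (1−p)^{4−i} with p = 0.97
C(4,3)·0.97^3·0.03^1 = 0.109521
C(4,4)·0.97^4·0.03^0 = 0.885293
Sum = 0.9948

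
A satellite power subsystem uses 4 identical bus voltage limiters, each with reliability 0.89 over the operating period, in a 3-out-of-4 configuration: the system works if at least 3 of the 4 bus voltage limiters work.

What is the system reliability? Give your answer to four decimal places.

R = Σ_{i=3}^{4} C(4,i) p^i (1−p)^{4−i} with p = 0.89
C(4,3)·0.89^3·0.11^1 = 0.310186
C(4,4)·0.89^4·0.11^0 = 0.627422
Sum = 0.9376

0.9376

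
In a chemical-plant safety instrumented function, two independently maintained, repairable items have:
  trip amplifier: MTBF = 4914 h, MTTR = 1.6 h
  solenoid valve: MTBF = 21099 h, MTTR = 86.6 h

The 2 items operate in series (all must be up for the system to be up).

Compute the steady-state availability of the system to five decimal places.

A(trip amplifier) = MTBF/(MTBF+MTTR) = 4914/(4914+1.6) = 0.999675
A(solenoid valve) = MTBF/(MTBF+MTTR) = 21099/(21099+86.6) = 0.995912
Series availability: 0.999675 × 0.995912 = 0.99559

0.99559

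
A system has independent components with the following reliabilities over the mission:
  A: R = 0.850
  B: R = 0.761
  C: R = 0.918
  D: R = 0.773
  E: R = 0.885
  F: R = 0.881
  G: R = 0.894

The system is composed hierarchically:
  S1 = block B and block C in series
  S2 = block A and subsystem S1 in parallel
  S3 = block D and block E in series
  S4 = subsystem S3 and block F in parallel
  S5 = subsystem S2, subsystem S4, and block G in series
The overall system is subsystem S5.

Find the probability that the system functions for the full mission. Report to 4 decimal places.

0.8215

Series (B and C): 0.761000 × 0.918000 = 0.698598
Parallel (A and [0.698598]): 1 − (1 − 0.850000)(1 − 0.698598) = 0.954790
Series (D and E): 0.773000 × 0.885000 = 0.684105
Parallel ([0.684105] and F): 1 − (1 − 0.684105)(1 − 0.881000) = 0.962408
Series ([0.954790], [0.962408], and G): 0.954790 × 0.962408 × 0.894000 = 0.8215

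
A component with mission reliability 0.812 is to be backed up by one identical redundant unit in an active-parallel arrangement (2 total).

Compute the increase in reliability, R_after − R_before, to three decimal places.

0.153

R_before = 0.812
R_after = 1 − (1 − 0.812)^2 = 0.965
ΔR = 0.965 − 0.812 = 0.153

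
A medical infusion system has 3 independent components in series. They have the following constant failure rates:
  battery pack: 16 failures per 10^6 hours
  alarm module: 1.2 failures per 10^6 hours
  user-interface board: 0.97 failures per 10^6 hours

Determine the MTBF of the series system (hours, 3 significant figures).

55000

Series of exponential components: λ_sys = Σ λ_i
λ_sys = 0.000016 + 0.0000012 + 0.00000097 = 1.8170e-05 /h
MTBF = 1 / λ_sys = 55000 h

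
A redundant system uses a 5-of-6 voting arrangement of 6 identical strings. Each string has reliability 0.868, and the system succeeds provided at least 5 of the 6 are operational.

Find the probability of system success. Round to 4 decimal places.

0.8179

R = Σ_{i=5}^{6} C(6,i) p^i (1−p)^{6−i} with p = 0.868
C(6,5)·0.868^5·0.132^1 = 0.390233
C(6,6)·0.868^6·0.132^0 = 0.427679
Sum = 0.8179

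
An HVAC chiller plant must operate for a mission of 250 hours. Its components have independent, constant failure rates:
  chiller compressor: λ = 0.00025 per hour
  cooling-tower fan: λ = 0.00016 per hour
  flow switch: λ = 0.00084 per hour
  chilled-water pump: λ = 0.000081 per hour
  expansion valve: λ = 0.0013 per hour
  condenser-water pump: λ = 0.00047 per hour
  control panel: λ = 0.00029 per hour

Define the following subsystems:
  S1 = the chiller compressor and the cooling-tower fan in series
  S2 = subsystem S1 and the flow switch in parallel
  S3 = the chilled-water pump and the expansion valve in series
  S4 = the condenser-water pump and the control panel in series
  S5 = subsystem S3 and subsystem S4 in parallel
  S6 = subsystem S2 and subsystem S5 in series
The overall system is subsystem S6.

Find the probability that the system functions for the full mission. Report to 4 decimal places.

0.9320

R(chiller compressor) = exp(−0.00025 × 250) = 0.939413
R(cooling-tower fan) = exp(−0.00016 × 250) = 0.960789
R(flow switch) = exp(−0.00084 × 250) = 0.810584
R(chilled-water pump) = exp(−0.000081 × 250) = 0.979954
R(expansion valve) = exp(−0.0013 × 250) = 0.722527
R(condenser-water pump) = exp(−0.00047 × 250) = 0.889141
R(control panel) = exp(−0.00029 × 250) = 0.930066
Series (chiller compressor and cooling-tower fan): 0.939413 × 0.960789 = 0.902578
Parallel ([0.902578] and flow switch): 1 − (1 − 0.902578)(1 − 0.810584) = 0.981547
Series (chilled-water pump and expansion valve): 0.979954 × 0.722527 = 0.708043
Series (condenser-water pump and control panel): 0.889141 × 0.930066 = 0.826960
Parallel ([0.708043] and [0.826960]): 1 − (1 − 0.708043)(1 − 0.826960) = 0.949480
Series ([0.981547] and [0.949480]): 0.981547 × 0.949480 = 0.9320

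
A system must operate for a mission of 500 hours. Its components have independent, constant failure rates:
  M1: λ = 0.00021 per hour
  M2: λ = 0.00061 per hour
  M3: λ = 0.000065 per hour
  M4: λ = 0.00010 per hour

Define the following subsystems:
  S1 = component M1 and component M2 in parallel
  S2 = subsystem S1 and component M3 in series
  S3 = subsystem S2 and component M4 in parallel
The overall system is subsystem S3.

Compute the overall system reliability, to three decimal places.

R(M1) = exp(−0.00021 × 500) = 0.90032
R(M2) = exp(−0.00061 × 500) = 0.73712
R(M3) = exp(−0.000065 × 500) = 0.96802
R(M4) = exp(−0.00010 × 500) = 0.95123
Parallel (M1 and M2): 1 − (1 − 0.90032)(1 − 0.73712) = 0.97380
Series ([0.97380] and M3): 0.97380 × 0.96802 = 0.94266
Parallel ([0.94266] and M4): 1 − (1 − 0.94266)(1 − 0.95123) = 0.997

0.997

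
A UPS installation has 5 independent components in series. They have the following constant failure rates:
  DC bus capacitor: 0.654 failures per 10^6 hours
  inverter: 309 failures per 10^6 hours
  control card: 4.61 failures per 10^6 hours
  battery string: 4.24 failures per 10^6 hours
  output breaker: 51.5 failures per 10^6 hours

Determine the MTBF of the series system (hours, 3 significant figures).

Series of exponential components: λ_sys = Σ λ_i
λ_sys = 0.000000654 + 0.000309 + 0.00000461 + 0.00000424 + 0.0000515 = 3.7000e-04 /h
MTBF = 1 / λ_sys = 2700 h

2700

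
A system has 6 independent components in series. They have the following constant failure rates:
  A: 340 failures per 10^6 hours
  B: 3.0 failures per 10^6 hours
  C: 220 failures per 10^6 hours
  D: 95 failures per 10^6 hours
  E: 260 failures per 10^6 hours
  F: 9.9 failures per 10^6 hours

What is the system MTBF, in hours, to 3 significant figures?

Series of exponential components: λ_sys = Σ λ_i
λ_sys = 0.00034 + 0.0000030 + 0.00022 + 0.000095 + 0.00026 + 0.0000099 = 9.2790e-04 /h
MTBF = 1 / λ_sys = 1080 h

1080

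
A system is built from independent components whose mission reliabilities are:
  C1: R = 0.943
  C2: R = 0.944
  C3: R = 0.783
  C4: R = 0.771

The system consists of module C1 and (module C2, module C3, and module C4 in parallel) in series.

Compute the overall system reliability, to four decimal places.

0.9404

Parallel (C2, C3, and C4): 1 − (1 − 0.944000)(1 − 0.783000)(1 − 0.771000) = 0.997217
Series (C1 and [0.997217]): 0.943000 × 0.997217 = 0.9404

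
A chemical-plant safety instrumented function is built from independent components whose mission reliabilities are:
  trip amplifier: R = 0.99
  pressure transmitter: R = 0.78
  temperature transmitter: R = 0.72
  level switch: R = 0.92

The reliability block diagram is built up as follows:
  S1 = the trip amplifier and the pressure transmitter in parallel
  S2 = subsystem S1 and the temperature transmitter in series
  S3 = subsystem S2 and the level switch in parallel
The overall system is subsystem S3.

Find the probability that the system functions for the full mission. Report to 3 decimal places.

Parallel (trip amplifier and pressure transmitter): 1 − (1 − 0.99000)(1 − 0.78000) = 0.99780
Series ([0.99780] and temperature transmitter): 0.99780 × 0.72000 = 0.71842
Parallel ([0.71842] and level switch): 1 − (1 − 0.71842)(1 − 0.92000) = 0.977

0.977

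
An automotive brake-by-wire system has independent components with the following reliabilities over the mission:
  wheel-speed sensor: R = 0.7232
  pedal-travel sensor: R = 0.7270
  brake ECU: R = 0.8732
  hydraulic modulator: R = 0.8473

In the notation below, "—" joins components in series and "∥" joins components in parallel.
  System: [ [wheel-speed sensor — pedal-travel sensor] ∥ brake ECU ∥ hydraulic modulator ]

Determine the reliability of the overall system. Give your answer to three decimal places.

0.991

Series (wheel-speed sensor and pedal-travel sensor): 0.72320 × 0.72700 = 0.52577
Parallel ([0.52577], brake ECU, and hydraulic modulator): 1 − (1 − 0.52577)(1 − 0.87320)(1 − 0.84730) = 0.991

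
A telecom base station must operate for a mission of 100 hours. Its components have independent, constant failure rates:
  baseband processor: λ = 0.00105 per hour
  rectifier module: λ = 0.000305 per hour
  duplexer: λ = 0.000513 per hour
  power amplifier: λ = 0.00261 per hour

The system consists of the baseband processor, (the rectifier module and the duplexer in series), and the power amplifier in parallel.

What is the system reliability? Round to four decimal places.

R(baseband processor) = exp(−0.00105 × 100) = 0.900325
R(rectifier module) = exp(−0.000305 × 100) = 0.969960
R(duplexer) = exp(−0.000513 × 100) = 0.949994
R(power amplifier) = exp(−0.00261 × 100) = 0.770281
Series (rectifier module and duplexer): 0.969960 × 0.949994 = 0.921456
Parallel (baseband processor, [0.921456], and power amplifier): 1 − (1 − 0.900325)(1 − 0.921456)(1 − 0.770281) = 0.9982

0.9982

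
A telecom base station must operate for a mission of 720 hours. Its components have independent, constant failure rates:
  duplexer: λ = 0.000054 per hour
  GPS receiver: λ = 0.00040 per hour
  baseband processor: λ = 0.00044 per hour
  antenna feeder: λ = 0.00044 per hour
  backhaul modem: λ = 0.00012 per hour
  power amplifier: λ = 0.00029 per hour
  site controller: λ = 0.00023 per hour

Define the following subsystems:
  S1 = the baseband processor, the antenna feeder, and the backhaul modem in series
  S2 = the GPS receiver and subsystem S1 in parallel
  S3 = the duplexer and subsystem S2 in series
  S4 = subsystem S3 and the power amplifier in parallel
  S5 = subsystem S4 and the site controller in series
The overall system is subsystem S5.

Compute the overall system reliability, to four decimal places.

R(duplexer) = exp(−0.000054 × 720) = 0.961866
R(GPS receiver) = exp(−0.00040 × 720) = 0.749762
R(baseband processor) = exp(−0.00044 × 720) = 0.728476
R(antenna feeder) = exp(−0.00044 × 720) = 0.728476
R(backhaul modem) = exp(−0.00012 × 720) = 0.917227
R(power amplifier) = exp(−0.00029 × 720) = 0.811558
R(site controller) = exp(−0.00023 × 720) = 0.847385
Series (baseband processor, antenna feeder, and backhaul modem): 0.728476 × 0.728476 × 0.917227 = 0.486752
Parallel (GPS receiver and [0.486752]): 1 − (1 − 0.749762)(1 − 0.486752) = 0.871566
Series (duplexer and [0.871566]): 0.961866 × 0.871566 = 0.838330
Parallel ([0.838330] and power amplifier): 1 − (1 − 0.838330)(1 − 0.811558) = 0.969535
Series ([0.969535] and site controller): 0.969535 × 0.847385 = 0.8216

0.8216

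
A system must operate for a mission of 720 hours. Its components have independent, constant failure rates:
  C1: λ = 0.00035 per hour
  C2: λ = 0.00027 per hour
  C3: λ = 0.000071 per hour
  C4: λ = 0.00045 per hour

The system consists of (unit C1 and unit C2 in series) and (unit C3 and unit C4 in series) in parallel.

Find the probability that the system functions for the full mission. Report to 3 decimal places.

R(C1) = exp(−0.00035 × 720) = 0.77724
R(C2) = exp(−0.00027 × 720) = 0.82333
R(C3) = exp(−0.000071 × 720) = 0.95016
R(C4) = exp(−0.00045 × 720) = 0.72325
Series (C1 and C2): 0.77724 × 0.82333 = 0.63993
Series (C3 and C4): 0.95016 × 0.72325 = 0.68720
Parallel ([0.63993] and [0.68720]): 1 − (1 − 0.63993)(1 − 0.68720) = 0.887

0.887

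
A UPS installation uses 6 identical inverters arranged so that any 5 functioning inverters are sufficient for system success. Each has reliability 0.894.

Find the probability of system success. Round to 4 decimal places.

0.8737

R = Σ_{i=5}^{6} C(6,i) p^i (1−p)^{6−i} with p = 0.894
C(6,5)·0.894^5·0.106^1 = 0.363199
C(6,6)·0.894^6·0.106^0 = 0.510535
Sum = 0.8737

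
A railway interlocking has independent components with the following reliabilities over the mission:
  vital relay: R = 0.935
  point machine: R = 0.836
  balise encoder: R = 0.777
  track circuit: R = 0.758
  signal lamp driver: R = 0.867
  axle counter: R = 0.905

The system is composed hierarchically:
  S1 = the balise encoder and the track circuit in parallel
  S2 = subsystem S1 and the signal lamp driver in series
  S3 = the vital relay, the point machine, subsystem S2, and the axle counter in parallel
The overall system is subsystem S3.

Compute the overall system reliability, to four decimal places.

0.9998

Parallel (balise encoder and track circuit): 1 − (1 − 0.777000)(1 − 0.758000) = 0.946034
Series ([0.946034] and signal lamp driver): 0.946034 × 0.867000 = 0.820211
Parallel (vital relay, point machine, [0.820211], and axle counter): 1 − (1 − 0.935000)(1 − 0.836000)(1 − 0.820211)(1 − 0.905000) = 0.9998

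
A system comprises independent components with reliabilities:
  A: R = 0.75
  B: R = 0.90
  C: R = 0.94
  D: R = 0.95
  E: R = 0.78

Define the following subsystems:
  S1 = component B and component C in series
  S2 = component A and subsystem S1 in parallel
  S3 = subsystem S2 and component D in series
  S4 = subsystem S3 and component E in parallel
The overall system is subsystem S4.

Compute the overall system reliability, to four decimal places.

Series (B and C): 0.900000 × 0.940000 = 0.846000
Parallel (A and [0.846000]): 1 − (1 − 0.750000)(1 − 0.846000) = 0.961500
Series ([0.961500] and D): 0.961500 × 0.950000 = 0.913425
Parallel ([0.913425] and E): 1 − (1 − 0.913425)(1 − 0.780000) = 0.9810

0.9810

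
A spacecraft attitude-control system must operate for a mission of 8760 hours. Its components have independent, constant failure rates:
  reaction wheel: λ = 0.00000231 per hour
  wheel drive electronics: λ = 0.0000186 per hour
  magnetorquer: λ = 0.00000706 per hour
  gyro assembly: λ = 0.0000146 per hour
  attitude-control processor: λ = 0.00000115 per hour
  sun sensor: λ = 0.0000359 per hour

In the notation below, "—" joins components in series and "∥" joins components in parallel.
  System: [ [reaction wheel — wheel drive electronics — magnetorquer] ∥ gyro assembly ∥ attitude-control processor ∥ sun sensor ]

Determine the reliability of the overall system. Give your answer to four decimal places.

R(reaction wheel) = exp(−0.00000231 × 8760) = 0.979968
R(wheel drive electronics) = exp(−0.0000186 × 8760) = 0.849646
R(magnetorquer) = exp(−0.00000706 × 8760) = 0.940028
R(gyro assembly) = exp(−0.0000146 × 8760) = 0.879945
R(attitude-control processor) = exp(−0.00000115 × 8760) = 0.989977
R(sun sensor) = exp(−0.0000359 × 8760) = 0.730166
Series (reaction wheel, wheel drive electronics, and magnetorquer): 0.979968 × 0.849646 × 0.940028 = 0.782692
Parallel ([0.782692], gyro assembly, attitude-control processor, and sun sensor): 1 − (1 − 0.782692)(1 − 0.879945)(1 − 0.989977)(1 − 0.730166) = 0.9999

0.9999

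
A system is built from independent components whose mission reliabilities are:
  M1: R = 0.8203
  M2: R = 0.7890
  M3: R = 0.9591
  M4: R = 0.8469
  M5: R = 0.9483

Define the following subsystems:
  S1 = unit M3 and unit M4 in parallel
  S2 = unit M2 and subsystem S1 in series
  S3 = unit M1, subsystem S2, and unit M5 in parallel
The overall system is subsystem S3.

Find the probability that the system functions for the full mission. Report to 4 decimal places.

0.9980

Parallel (M3 and M4): 1 − (1 − 0.959100)(1 − 0.846900) = 0.993738
Series (M2 and [0.993738]): 0.789000 × 0.993738 = 0.784059
Parallel (M1, [0.784059], and M5): 1 − (1 − 0.820300)(1 − 0.784059)(1 − 0.948300) = 0.9980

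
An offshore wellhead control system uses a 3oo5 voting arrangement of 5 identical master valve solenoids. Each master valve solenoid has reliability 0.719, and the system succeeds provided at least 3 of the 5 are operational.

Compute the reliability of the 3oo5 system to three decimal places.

0.861

R = Σ_{i=3}^{5} C(5,i) p^i (1−p)^{5−i} with p = 0.719
C(5,3)·0.719^3·0.281^2 = 0.29349
C(5,4)·0.719^4·0.281^1 = 0.37548
C(5,5)·0.719^5·0.281^0 = 0.19215
Sum = 0.861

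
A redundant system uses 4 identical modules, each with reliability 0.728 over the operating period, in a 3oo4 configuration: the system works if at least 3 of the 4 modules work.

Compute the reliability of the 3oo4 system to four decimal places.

0.7007

R = Σ_{i=3}^{4} C(4,i) p^i (1−p)^{4−i} with p = 0.728
C(4,3)·0.728^3·0.272^1 = 0.419781
C(4,4)·0.728^4·0.272^0 = 0.280883
Sum = 0.7007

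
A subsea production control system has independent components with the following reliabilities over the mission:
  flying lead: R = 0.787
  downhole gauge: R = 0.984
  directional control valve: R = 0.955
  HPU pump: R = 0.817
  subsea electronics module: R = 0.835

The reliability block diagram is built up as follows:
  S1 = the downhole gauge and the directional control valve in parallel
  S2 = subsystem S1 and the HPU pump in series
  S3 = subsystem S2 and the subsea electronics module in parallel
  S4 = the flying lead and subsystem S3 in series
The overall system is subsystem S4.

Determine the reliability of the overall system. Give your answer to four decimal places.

0.7632

Parallel (downhole gauge and directional control valve): 1 − (1 − 0.984000)(1 − 0.955000) = 0.999280
Series ([0.999280] and HPU pump): 0.999280 × 0.817000 = 0.816412
Parallel ([0.816412] and subsea electronics module): 1 − (1 − 0.816412)(1 − 0.835000) = 0.969708
Series (flying lead and [0.969708]): 0.787000 × 0.969708 = 0.7632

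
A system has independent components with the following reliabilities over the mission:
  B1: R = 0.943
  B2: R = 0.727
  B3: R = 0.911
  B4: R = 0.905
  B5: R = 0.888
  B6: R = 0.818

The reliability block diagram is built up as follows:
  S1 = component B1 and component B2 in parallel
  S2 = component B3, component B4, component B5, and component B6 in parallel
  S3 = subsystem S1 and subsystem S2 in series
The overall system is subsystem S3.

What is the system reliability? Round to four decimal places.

0.9843

Parallel (B1 and B2): 1 − (1 − 0.943000)(1 − 0.727000) = 0.984439
Parallel (B3, B4, B5, and B6): 1 − (1 − 0.911000)(1 − 0.905000)(1 − 0.888000)(1 − 0.818000) = 0.999828
Series ([0.984439] and [0.999828]): 0.984439 × 0.999828 = 0.9843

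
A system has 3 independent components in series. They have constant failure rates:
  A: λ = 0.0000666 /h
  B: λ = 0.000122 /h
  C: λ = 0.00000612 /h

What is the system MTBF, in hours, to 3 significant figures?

5140

Series of exponential components: λ_sys = Σ λ_i
λ_sys = 0.0000666 + 0.000122 + 0.00000612 = 1.9472e-04 /h
MTBF = 1 / λ_sys = 5140 h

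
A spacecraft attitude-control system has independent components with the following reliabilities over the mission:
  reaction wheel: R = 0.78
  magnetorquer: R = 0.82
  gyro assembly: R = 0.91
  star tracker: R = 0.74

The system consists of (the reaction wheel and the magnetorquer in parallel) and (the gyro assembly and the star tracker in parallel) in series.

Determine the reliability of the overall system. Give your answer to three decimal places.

Parallel (reaction wheel and magnetorquer): 1 − (1 − 0.78000)(1 − 0.82000) = 0.96040
Parallel (gyro assembly and star tracker): 1 − (1 − 0.91000)(1 − 0.74000) = 0.97660
Series ([0.96040] and [0.97660]): 0.96040 × 0.97660 = 0.938

0.938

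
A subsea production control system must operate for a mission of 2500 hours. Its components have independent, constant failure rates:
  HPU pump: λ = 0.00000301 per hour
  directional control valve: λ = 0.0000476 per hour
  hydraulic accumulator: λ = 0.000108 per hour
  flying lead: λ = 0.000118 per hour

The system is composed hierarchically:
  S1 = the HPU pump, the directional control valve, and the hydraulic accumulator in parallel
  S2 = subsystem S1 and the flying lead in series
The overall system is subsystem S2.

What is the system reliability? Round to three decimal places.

0.744

R(HPU pump) = exp(−0.00000301 × 2500) = 0.99250
R(directional control valve) = exp(−0.0000476 × 2500) = 0.88781
R(hydraulic accumulator) = exp(−0.000108 × 2500) = 0.76338
R(flying lead) = exp(−0.000118 × 2500) = 0.74453
Parallel (HPU pump, directional control valve, and hydraulic accumulator): 1 − (1 − 0.99250)(1 − 0.88781)(1 − 0.76338) = 0.99980
Series ([0.99980] and flying lead): 0.99980 × 0.74453 = 0.744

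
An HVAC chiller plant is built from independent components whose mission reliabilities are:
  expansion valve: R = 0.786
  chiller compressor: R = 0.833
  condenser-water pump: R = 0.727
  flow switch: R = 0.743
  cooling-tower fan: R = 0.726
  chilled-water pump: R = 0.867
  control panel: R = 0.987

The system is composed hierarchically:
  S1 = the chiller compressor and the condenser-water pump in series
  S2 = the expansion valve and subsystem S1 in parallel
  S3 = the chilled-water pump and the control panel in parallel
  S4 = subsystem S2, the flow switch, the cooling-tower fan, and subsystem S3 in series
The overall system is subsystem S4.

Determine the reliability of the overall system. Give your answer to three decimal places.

0.493

Series (chiller compressor and condenser-water pump): 0.83300 × 0.72700 = 0.60559
Parallel (expansion valve and [0.60559]): 1 − (1 − 0.78600)(1 − 0.60559) = 0.91560
Parallel (chilled-water pump and control panel): 1 − (1 − 0.86700)(1 − 0.98700) = 0.99827
Series ([0.91560], flow switch, cooling-tower fan, and [0.99827]): 0.91560 × 0.74300 × 0.72600 × 0.99827 = 0.493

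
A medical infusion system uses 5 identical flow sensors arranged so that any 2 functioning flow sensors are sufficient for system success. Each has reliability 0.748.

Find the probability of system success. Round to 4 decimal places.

R = Σ_{i=2}^{5} C(5,i) p^i (1−p)^{5−i} with p = 0.748
C(5,2)·0.748^2·0.252^3 = 0.089537
C(5,3)·0.748^3·0.252^2 = 0.265770
C(5,4)·0.748^4·0.252^1 = 0.394436
C(5,5)·0.748^5·0.252^0 = 0.234157
Sum = 0.9839

0.9839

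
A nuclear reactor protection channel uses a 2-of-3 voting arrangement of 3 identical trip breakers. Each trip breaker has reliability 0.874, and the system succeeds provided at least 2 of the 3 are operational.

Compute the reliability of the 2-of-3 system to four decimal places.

R = Σ_{i=2}^{3} C(3,i) p^i (1−p)^{3−i} with p = 0.874
C(3,2)·0.874^2·0.126^1 = 0.288745
C(3,3)·0.874^3·0.126^0 = 0.667628
Sum = 0.9564

0.9564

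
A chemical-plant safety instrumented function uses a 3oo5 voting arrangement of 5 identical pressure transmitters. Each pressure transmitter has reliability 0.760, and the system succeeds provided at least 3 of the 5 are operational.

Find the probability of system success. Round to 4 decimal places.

R = Σ_{i=3}^{5} C(5,i) p^i (1−p)^{5−i} with p = 0.760
C(5,3)·0.760^3·0.240^2 = 0.252850
C(5,4)·0.760^4·0.240^1 = 0.400346
C(5,5)·0.760^5·0.240^0 = 0.253553
Sum = 0.9067

0.9067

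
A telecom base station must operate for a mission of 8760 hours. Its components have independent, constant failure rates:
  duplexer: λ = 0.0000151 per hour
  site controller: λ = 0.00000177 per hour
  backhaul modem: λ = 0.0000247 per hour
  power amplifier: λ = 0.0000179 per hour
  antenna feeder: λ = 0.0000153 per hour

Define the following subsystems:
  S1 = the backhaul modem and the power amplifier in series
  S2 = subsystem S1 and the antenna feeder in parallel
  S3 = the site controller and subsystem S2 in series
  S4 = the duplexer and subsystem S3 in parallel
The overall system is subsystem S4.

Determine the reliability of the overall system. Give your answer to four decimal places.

R(duplexer) = exp(−0.0000151 × 8760) = 0.876099
R(site controller) = exp(−0.00000177 × 8760) = 0.984614
R(backhaul modem) = exp(−0.0000247 × 8760) = 0.805436
R(power amplifier) = exp(−0.0000179 × 8760) = 0.854872
R(antenna feeder) = exp(−0.0000153 × 8760) = 0.874566
Series (backhaul modem and power amplifier): 0.805436 × 0.854872 = 0.688545
Parallel ([0.688545] and antenna feeder): 1 − (1 − 0.688545)(1 − 0.874566) = 0.960933
Series (site controller and [0.960933]): 0.984614 × 0.960933 = 0.946148
Parallel (duplexer and [0.946148]): 1 − (1 − 0.876099)(1 − 0.946148) = 0.9933

0.9933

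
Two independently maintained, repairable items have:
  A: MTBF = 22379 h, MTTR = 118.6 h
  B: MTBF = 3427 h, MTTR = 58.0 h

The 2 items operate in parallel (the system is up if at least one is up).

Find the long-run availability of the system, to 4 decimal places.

A(A) = MTBF/(MTBF+MTTR) = 22379/(22379+118.6) = 0.994728
A(B) = MTBF/(MTBF+MTTR) = 3427/(3427+58.0) = 0.983357
Parallel availability: 1 − (1 − 0.994728)(1 − 0.983357) = 0.9999

0.9999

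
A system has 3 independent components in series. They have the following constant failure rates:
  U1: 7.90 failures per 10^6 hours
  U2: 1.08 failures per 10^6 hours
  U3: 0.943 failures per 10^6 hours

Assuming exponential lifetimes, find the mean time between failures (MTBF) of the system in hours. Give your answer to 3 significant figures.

Series of exponential components: λ_sys = Σ λ_i
λ_sys = 0.00000790 + 0.00000108 + 0.000000943 = 9.9230e-06 /h
MTBF = 1 / λ_sys = 101000 h

101000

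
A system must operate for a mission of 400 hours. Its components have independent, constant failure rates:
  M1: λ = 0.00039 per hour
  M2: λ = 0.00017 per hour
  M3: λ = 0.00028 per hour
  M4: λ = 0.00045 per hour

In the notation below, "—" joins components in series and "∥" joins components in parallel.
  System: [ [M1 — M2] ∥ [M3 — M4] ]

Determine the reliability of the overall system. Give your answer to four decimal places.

R(M1) = exp(−0.00039 × 400) = 0.855559
R(M2) = exp(−0.00017 × 400) = 0.934260
R(M3) = exp(−0.00028 × 400) = 0.894044
R(M4) = exp(−0.00045 × 400) = 0.835270
Series (M1 and M2): 0.855559 × 0.934260 = 0.799315
Series (M3 and M4): 0.894044 × 0.835270 = 0.746768
Parallel ([0.799315] and [0.746768]): 1 − (1 − 0.799315)(1 − 0.746768) = 0.9492

0.9492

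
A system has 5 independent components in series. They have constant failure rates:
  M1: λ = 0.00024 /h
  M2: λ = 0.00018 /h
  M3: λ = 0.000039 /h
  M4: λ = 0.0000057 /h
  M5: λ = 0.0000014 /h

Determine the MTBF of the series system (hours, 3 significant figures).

2150

Series of exponential components: λ_sys = Σ λ_i
λ_sys = 0.00024 + 0.00018 + 0.000039 + 0.0000057 + 0.0000014 = 4.6610e-04 /h
MTBF = 1 / λ_sys = 2150 h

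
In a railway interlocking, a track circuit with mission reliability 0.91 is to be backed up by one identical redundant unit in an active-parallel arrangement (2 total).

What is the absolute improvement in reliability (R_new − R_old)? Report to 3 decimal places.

0.082

R_before = 0.91
R_after = 1 − (1 − 0.91)^2 = 0.992
ΔR = 0.992 − 0.91 = 0.082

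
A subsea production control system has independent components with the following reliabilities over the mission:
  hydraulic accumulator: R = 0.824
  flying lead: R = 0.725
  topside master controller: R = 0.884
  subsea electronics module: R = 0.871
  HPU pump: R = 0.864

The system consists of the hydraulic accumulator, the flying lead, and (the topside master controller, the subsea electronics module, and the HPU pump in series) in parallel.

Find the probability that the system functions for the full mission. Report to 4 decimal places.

Series (topside master controller, subsea electronics module, and HPU pump): 0.884000 × 0.871000 × 0.864000 = 0.665249
Parallel (hydraulic accumulator, flying lead, and [0.665249]): 1 − (1 − 0.824000)(1 − 0.725000)(1 − 0.665249) = 0.9838

0.9838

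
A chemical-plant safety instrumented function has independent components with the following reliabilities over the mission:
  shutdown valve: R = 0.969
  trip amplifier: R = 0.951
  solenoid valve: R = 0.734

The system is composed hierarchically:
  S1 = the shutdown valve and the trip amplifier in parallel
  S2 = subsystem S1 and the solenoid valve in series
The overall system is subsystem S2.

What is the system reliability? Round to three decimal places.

0.733

Parallel (shutdown valve and trip amplifier): 1 − (1 − 0.96900)(1 − 0.95100) = 0.99848
Series ([0.99848] and solenoid valve): 0.99848 × 0.73400 = 0.733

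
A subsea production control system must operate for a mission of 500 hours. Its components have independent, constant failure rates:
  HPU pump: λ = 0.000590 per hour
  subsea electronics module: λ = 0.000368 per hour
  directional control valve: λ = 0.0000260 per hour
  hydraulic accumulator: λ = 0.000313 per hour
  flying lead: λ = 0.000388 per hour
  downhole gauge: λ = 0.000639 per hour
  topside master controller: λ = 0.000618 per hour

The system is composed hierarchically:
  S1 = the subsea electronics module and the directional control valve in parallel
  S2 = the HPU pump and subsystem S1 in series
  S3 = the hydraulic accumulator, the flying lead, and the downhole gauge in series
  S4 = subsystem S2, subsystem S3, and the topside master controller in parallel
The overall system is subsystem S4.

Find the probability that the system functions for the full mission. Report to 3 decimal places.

0.967

R(HPU pump) = exp(−0.000590 × 500) = 0.74453
R(subsea electronics module) = exp(−0.000368 × 500) = 0.83194
R(directional control valve) = exp(−0.0000260 × 500) = 0.98708
R(hydraulic accumulator) = exp(−0.000313 × 500) = 0.85513
R(flying lead) = exp(−0.000388 × 500) = 0.82366
R(downhole gauge) = exp(−0.000639 × 500) = 0.72651
R(topside master controller) = exp(−0.000618 × 500) = 0.73418
Parallel (subsea electronics module and directional control valve): 1 − (1 − 0.83194)(1 − 0.98708) = 0.99783
Series (HPU pump and [0.99783]): 0.74453 × 0.99783 = 0.74291
Series (hydraulic accumulator, flying lead, and downhole gauge): 0.85513 × 0.82366 × 0.72651 = 0.51171
Parallel ([0.74291], [0.51171], and topside master controller): 1 − (1 − 0.74291)(1 − 0.51171)(1 − 0.73418) = 0.967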